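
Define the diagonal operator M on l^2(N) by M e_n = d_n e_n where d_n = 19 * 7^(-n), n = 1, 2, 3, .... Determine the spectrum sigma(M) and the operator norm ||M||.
sigma(M) = {19 * 7^(-n) : n ≥ 1} ∪ {0}; ||M|| = 19/7

A bounded diagonal operator on l^2 with diagonal entries d_n has spectrum equal to the closure of {d_n : n ≥ 1}: every d_n is an eigenvalue (with eigenvector e_n), so {d_n} ⊂ sigma(M); the spectrum is closed, so its closure is too; and for lambda not in the closure, (M - lambda I) has bounded inverse (the diagonal entries 1/(d_n - lambda) are bounded). For our sequence d_n = 19 * 7^(-n), n = 1, 2, 3, ...:
  - {d_n} = {19 * 7^(-n) : n ≥ 1}; the only limit point is 0
  - closure = {19 * 7^(-n) : n ≥ 1} ∪ {0}
For the norm: a diagonal operator has ||M|| = sup_n |d_n|. Here d_n = 19 * 7^(-n) is positive and decreasing, so sup_n |d_n| = d_1 = 19/7. So ||M|| = 19/7.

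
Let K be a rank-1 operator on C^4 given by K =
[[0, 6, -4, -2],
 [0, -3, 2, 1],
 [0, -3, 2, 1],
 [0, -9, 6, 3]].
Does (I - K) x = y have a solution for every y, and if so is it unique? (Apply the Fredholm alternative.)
(I - K) is invertible (det(I - K) = -1 ≠ 0), so for every y in C^4 the equation (I - K) x = y has a unique solution.

K has rank 1, so it is an outer product K = u v^T: every row of K is a multiple of one row vector. Reading off the entries, u = (2, -1, -1, -3) and v = (0, 3, -2, -1) (row i of K equals u_i·v^T). A rank-one matrix u v^T satisfies K u = u (v·u) and kills the (3)-dimensional subspace v^⊥, so its characteristic polynomial is lambda^3 (lambda - v·u) with v·u = tr K = 2. Hence the eigenvalues of I - K are 1 (multiplicity 3) and 1 - (2) = -1, so det(I - K) = -1. (Direct check: I - K =
[[1, -6, 4, 2],
 [0, 4, -2, -1],
 [0, 3, -1, -1],
 [0, 9, -6, -2]]
has determinant -1.) The finite-dimensional Fredholm alternative says: either (I - K) is invertible, or ker(I - K) ≠ {0} and then range(I - K) = ker((I - K)^*)^⊥, with dim ker(I - K) = dim ker((I - K)^*). Since det(I - K) ≠ 0, 1 is not an eigenvalue of K and ker(I - K) = {0}, so we are in the first case: for every y there is a unique x = (I - K)^(-1) y. Explicitly, by the Sherman–Morrison formula, (I - u v^T)^(-1) = I + u v^T/(1 - v·u), i.e. (I - K)^(-1) = I - K.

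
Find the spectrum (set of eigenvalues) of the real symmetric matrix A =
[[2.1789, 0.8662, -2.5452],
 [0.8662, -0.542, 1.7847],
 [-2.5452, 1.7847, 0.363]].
sigma(A) ≈ {-3, 1, 4}

A is real symmetric, so its spectrum consists of real eigenvalues. Expanding the characteristic polynomial of the displayed matrix gives
  det(λ I - A) = p(λ) = λ^3 + (-2)λ^2 + (-11)λ + (12).
Solving p(λ) = 0 yields eigenvalues ≈ -3, 1, 4. (A is shown rounded to 4 decimals, so these recover the underlying integer eigenvalues to within that precision.)
Verification: the trace of A = 2 equals the sum of eigenvalues 2, and det(A) ≈ -11.9994 matches the eigenvalue product -12.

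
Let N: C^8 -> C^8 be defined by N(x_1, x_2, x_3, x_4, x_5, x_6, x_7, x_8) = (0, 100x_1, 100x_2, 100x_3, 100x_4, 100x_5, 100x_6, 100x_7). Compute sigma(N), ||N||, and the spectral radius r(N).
sigma(N) = {0}; ||N|| = 100; r(N) = 0. (N is nilpotent with N^8 = 0.)

On C^8, N is a strictly lower-triangular matrix with 100 on the subdiagonal and zeros elsewhere, so its characteristic polynomial is lambda^8 and every eigenvalue is 0: sigma(N) = {0}. For the operator norm, N e_i = 100e_{i+1} for i = 1, ..., 7 and N e_8 = 0, so the singular values of N are 100 (with multiplicity 7) and 0; hence ||N|| = 100. The spectral radius r(N) = max|lambda| = 0. Note ||N|| > r(N) — characteristic of non-normal nilpotent operators. Indeed N^8 = 0.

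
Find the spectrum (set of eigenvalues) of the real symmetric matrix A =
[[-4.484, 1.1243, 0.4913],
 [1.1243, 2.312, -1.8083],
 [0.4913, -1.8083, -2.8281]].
sigma(A) ≈ {-5, -3, 3}

A is real symmetric, so its spectrum consists of real eigenvalues. Expanding the characteristic polynomial of the displayed matrix gives
  det(λ I - A) = p(λ) = λ^3 + (5)λ^2 + (-9)λ + (-45).
Solving p(λ) = 0 yields eigenvalues ≈ -5, -3, 3. (A is shown rounded to 4 decimals, so these recover the underlying integer eigenvalues to within that precision.)
Verification: the trace of A = -5 equals the sum of eigenvalues -5, and det(A) ≈ 45.0005 matches the eigenvalue product 45.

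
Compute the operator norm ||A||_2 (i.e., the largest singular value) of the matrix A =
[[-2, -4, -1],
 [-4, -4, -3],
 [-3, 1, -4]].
||A||_2 ≈ 8.3109 (= sqrt(largest eigenvalue of A^T A))

||A||_2 = sigma_max(A) = sqrt(lambda_max(A^T A)). Form the symmetric matrix M = A^T A =
[[29, 21, 26],
 [21, 33, 12],
 [26, 12, 26]].
Its characteristic polynomial (trace, sum of principal 2x2 minors, determinant of M give the coefficients) is
  p(λ) = det(λ I - M) = λ^3 - 88λ^2 + 1308λ - 36.
No integer candidate from the rational root theorem (±divisors of 36) is a root, so the roots are irrational. The cubic discriminant is Δ = 4274110800 > 0, so there are three distinct real roots. p(0) = -36 and p(1) = 1185 have opposite signs, so a root lies in (0, 1); Newton's method refines it to λ ≈ 0.0276. p(18) = 828 and p(19) = -93 have opposite signs, so a root lies in (18, 19); Newton's method refines it to λ ≈ 18.9021. p(69) = -243 and p(70) = 3324 have opposite signs, so a root lies in (69, 70); Newton's method refines it to λ ≈ 69.0703. Check (Vieta): the three roots sum to 88, matching tr M = 88.
So the eigenvalues of A^T A are ≈ 0.0276, 18.9021, 69.0703 (all ≥ 0, as they must be for A^T A). The largest is λ_max ≈ 69.0703, hence ||A||_2 = sqrt(λ_max) ≈ 8.3109.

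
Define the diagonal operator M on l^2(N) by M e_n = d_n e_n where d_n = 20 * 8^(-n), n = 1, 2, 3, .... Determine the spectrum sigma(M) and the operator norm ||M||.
sigma(M) = {20 * 8^(-n) : n ≥ 1} ∪ {0}; ||M|| = 5/2

A bounded diagonal operator on l^2 with diagonal entries d_n has spectrum equal to the closure of {d_n : n ≥ 1}: every d_n is an eigenvalue (with eigenvector e_n), so {d_n} ⊂ sigma(M); the spectrum is closed, so its closure is too; and for lambda not in the closure, (M - lambda I) has bounded inverse (the diagonal entries 1/(d_n - lambda) are bounded). For our sequence d_n = 20 * 8^(-n), n = 1, 2, 3, ...:
  - {d_n} = {20 * 8^(-n) : n ≥ 1}; the only limit point is 0
  - closure = {20 * 8^(-n) : n ≥ 1} ∪ {0}
For the norm: a diagonal operator has ||M|| = sup_n |d_n|. Here d_n = 20 * 8^(-n) is positive and decreasing, so sup_n |d_n| = d_1 = 20/8 = 5/2. So ||M|| = 5/2.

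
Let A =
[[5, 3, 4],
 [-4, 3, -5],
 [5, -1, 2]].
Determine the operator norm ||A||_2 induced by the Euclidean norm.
||A||_2 ≈ 10.3365 (= sqrt(largest eigenvalue of A^T A))

||A||_2 = sigma_max(A) = sqrt(lambda_max(A^T A)). Form the symmetric matrix M = A^T A =
[[66, -2, 50],
 [-2, 19, -5],
 [50, -5, 45]].
Its characteristic polynomial (trace, sum of principal 2x2 minors, determinant of M give the coefficients) is
  p(λ) = det(λ I - M) = λ^3 - 130λ^2 + 2550λ - 8100.
No integer candidate from the rational root theorem (±divisors of 8100) is a root, so the roots are irrational. The cubic discriminant is Δ = 18945180000 > 0, so there are three distinct real roots. p(3) = -1593 and p(4) = 84 have opposite signs, so a root lies in (3, 4); Newton's method refines it to λ ≈ 3.9463. p(19) = 279 and p(20) = -1100 have opposite signs, so a root lies in (19, 20); Newton's method refines it to λ ≈ 19.211. p(106) = -7464 and p(107) = 1423 have opposite signs, so a root lies in (106, 107); Newton's method refines it to λ ≈ 106.8427. Check (Vieta): the three roots sum to 130, matching tr M = 130.
So the eigenvalues of A^T A are ≈ 3.9463, 19.211, 106.8427 (all ≥ 0, as they must be for A^T A). The largest is λ_max ≈ 106.8427, hence ||A||_2 = sqrt(λ_max) ≈ 10.3365.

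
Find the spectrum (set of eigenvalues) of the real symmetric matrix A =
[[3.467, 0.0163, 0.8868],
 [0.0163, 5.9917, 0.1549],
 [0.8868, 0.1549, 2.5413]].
sigma(A) ≈ {2, 4, 6}

A is real symmetric, so its spectrum consists of real eigenvalues. Expanding the characteristic polynomial of the displayed matrix gives
  det(λ I - A) = p(λ) = λ^3 + (-12)λ^2 + (44)λ + (-48).
Solving p(λ) = 0 yields eigenvalues ≈ 2, 4, 6. (A is shown rounded to 4 decimals, so these recover the underlying integer eigenvalues to within that precision.)
Verification: the trace of A = 12 equals the sum of eigenvalues 12, and det(A) ≈ 47.9997 matches the eigenvalue product 48.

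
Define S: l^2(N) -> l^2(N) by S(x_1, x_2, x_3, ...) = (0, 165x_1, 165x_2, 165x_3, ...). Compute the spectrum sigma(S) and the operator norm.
sigma(S) = closed disk {z in C : |z| ≤ 165}; ||S|| = 165

Note S = 165·U where U is the unit right shift (U x)_k = x_{k-1} (with x_0 := 0); so ||S|| = 165||U|| and sigma(S) = 165·sigma(U). ||S x||^2 = sum_{k≥1} |165x_k|^2 = 27225||x||^2, so ||S|| = 165 and sigma(S) ⊂ {|z| ≤ 165}. For any |lambda| < 165, the equation (S - lambda I) x = 0 forces x_1 = 0, then 165x_k = lambda x_{k+1} ⇒ x = 0, so S has no eigenvalues. But (S - lambda I) is not surjective for |lambda| < 165: solving (S - lambda I) x = e_1 would require x_n proportional to (lambda/165)^(-n), which is not in l^2. So every |lambda| < 165 lies in the residual spectrum. The boundary |lambda| = 165 is in the approximate point spectrum (the spectrum is closed). Hence sigma(S) is the closed disk of radius 165.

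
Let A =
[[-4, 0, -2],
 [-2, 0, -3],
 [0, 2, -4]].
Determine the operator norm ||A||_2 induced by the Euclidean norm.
||A||_2 ≈ 6.3543 (= sqrt(largest eigenvalue of A^T A))

||A||_2 = sigma_max(A) = sqrt(lambda_max(A^T A)). Form the symmetric matrix M = A^T A =
[[20, 0, 14],
 [0, 4, -8],
 [14, -8, 29]].
Its characteristic polynomial (trace, sum of principal 2x2 minors, determinant of M give the coefficients) is
  p(λ) = det(λ I - M) = λ^3 - 53λ^2 + 516λ - 256.
No integer candidate from the rational root theorem (±divisors of 256) is a root, so the roots are irrational. The cubic discriminant is Δ = 170160784 > 0, so there are three distinct real roots. p(0) = -256 and p(1) = 208 have opposite signs, so a root lies in (0, 1); Newton's method refines it to λ ≈ 0.5241. p(12) = 32 and p(13) = -308 have opposite signs, so a root lies in (12, 13); Newton's method refines it to λ ≈ 12.0983. p(40) = -416 and p(41) = 728 have opposite signs, so a root lies in (40, 41); Newton's method refines it to λ ≈ 40.3777. Check (Vieta): the three roots sum to 53, matching tr M = 53.
So the eigenvalues of A^T A are ≈ 0.5241, 12.0983, 40.3777 (all ≥ 0, as they must be for A^T A). The largest is λ_max ≈ 40.3777, hence ||A||_2 = sqrt(λ_max) ≈ 6.3543.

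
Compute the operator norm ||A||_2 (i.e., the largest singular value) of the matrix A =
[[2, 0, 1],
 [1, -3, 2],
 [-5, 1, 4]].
||A||_2 ≈ 6.5546 (= sqrt(largest eigenvalue of A^T A))

||A||_2 = sigma_max(A) = sqrt(lambda_max(A^T A)). Form the symmetric matrix M = A^T A =
[[30, -8, -16],
 [-8, 10, -2],
 [-16, -2, 21]].
Its characteristic polynomial (trace, sum of principal 2x2 minors, determinant of M give the coefficients) is
  p(λ) = det(λ I - M) = λ^3 - 61λ^2 + 816λ - 1764.
No integer candidate from the rational root theorem (±divisors of 1764) is a root, so the roots are irrational. The cubic discriminant is Δ = 199190016 > 0, so there are three distinct real roots. p(2) = -368 and p(3) = 162 have opposite signs, so a root lies in (2, 3); Newton's method refines it to λ ≈ 2.6722. p(15) = 126 and p(16) = -228 have opposite signs, so a root lies in (15, 16); Newton's method refines it to λ ≈ 15.3655. p(42) = -1008 and p(43) = 42 have opposite signs, so a root lies in (42, 43); Newton's method refines it to λ ≈ 42.9623. Check (Vieta): the three roots sum to 61, matching tr M = 61.
So the eigenvalues of A^T A are ≈ 2.6722, 15.3655, 42.9623 (all ≥ 0, as they must be for A^T A). The largest is λ_max ≈ 42.9623, hence ||A||_2 = sqrt(λ_max) ≈ 6.5546.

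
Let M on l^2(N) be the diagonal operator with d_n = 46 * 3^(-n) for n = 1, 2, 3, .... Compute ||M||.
||M|| = 46/3 (attained at n = 1)

For M diagonal, ||M|| = sup_n |d_n|. The sequence d_n = 46 * 3^(-n) is positive and strictly decreasing (ratio 3^(-1) < 1), so the supremum is d_1 = 46/3. Hence ||M|| = 46/3.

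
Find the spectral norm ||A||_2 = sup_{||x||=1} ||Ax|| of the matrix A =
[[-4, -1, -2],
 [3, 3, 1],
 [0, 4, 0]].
||A||_2 ≈ 6.4794 (= sqrt(largest eigenvalue of A^T A))

||A||_2 = sigma_max(A) = sqrt(lambda_max(A^T A)). Form the symmetric matrix M = A^T A =
[[25, 13, 11],
 [13, 26, 5],
 [11, 5, 5]].
Its characteristic polynomial (trace, sum of principal 2x2 minors, determinant of M give the coefficients) is
  p(λ) = det(λ I - M) = λ^3 - 56λ^2 + 590λ - 64.
No integer candidate from the rational root theorem (±divisors of 64) is a root, so the roots are irrational. The cubic discriminant is Δ = 263119392 > 0, so there are three distinct real roots. p(0) = -64 and p(1) = 471 have opposite signs, so a root lies in (0, 1); Newton's method refines it to λ ≈ 0.1096. p(13) = 339 and p(14) = -36 have opposite signs, so a root lies in (13, 14); Newton's method refines it to λ ≈ 13.9074. p(41) = -1089 and p(42) = 20 have opposite signs, so a root lies in (41, 42); Newton's method refines it to λ ≈ 41.983. Check (Vieta): the three roots sum to 56, matching tr M = 56.
So the eigenvalues of A^T A are ≈ 0.1096, 13.9074, 41.983 (all ≥ 0, as they must be for A^T A). The largest is λ_max ≈ 41.983, hence ||A||_2 = sqrt(λ_max) ≈ 6.4794.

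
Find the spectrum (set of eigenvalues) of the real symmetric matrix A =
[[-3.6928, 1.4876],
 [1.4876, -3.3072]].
sigma(A) ≈ {-5, -2}

A is real symmetric, so its spectrum consists of real eigenvalues. Expanding the characteristic polynomial of the displayed matrix gives
  det(λ I - A) = p(λ) = λ^2 + (7)λ + (10).
Solving p(λ) = 0 yields eigenvalues ≈ -5, -2. (A is shown rounded to 4 decimals, so these recover the underlying integer eigenvalues to within that precision.)
Verification: the trace of A = -7 equals the sum of eigenvalues -7, and det(A) ≈ 9.9999 matches the eigenvalue product 10.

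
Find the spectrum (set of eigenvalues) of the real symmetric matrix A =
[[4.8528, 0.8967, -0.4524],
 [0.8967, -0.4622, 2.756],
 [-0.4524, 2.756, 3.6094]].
sigma(A) ≈ {-2, 5} (5 with multiplicity 2)

A is real symmetric, so its spectrum consists of real eigenvalues. Expanding the characteristic polynomial of the displayed matrix gives
  det(λ I - A) = p(λ) = λ^3 + (-8)λ^2 + (5)λ + (50).
Solving p(λ) = 0 yields eigenvalues ≈ -2, 5, 5. (A is shown rounded to 4 decimals, so these recover the underlying integer eigenvalues to within that precision.)
Verification: the trace of A = 8 equals the sum of eigenvalues 8, and det(A) ≈ -49.9990 matches the eigenvalue product -50.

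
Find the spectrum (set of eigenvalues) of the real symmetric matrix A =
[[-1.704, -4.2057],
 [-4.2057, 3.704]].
sigma(A) ≈ {-4, 6}

A is real symmetric, so its spectrum consists of real eigenvalues. Expanding the characteristic polynomial of the displayed matrix gives
  det(λ I - A) = p(λ) = λ^2 + (-2)λ + (-24).
Solving p(λ) = 0 yields eigenvalues ≈ -4, 6. (A is shown rounded to 4 decimals, so these recover the underlying integer eigenvalues to within that precision.)
Verification: the trace of A = 2 equals the sum of eigenvalues 2, and det(A) ≈ -23.9995 matches the eigenvalue product -24.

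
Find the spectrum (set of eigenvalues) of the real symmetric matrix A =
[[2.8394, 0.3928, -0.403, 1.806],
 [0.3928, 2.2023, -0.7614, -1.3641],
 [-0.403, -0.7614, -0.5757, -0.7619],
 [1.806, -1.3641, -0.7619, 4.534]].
sigma(A) ≈ {-1, 1, 3, 6}

A is real symmetric, so its spectrum consists of real eigenvalues. Expanding the characteristic polynomial of the displayed matrix gives
  det(λ I - A) = p(λ) = λ^4 + (-9)λ^3 + (17)λ^2 + (9)λ + (-18.0012).
Solving p(λ) = 0 yields eigenvalues ≈ -1, 1, 3, 6. (A is shown rounded to 4 decimals, so these recover the underlying integer eigenvalues to within that precision.)
Verification: the trace of A = 9 equals the sum of eigenvalues 9, and det(A) ≈ -18.0012 matches the eigenvalue product -18.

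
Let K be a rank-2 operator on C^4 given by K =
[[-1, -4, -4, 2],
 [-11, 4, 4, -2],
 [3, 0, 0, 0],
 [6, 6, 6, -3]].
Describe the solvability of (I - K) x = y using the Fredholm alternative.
(I - K) is invertible (det(I - K) = -44 ≠ 0), so for every y in C^4 the equation (I - K) x = y has a unique solution.

K has rank 2 and factors as K = U V^T = u1 v1^T + u2 v2^T with u1 = (2, -2, 0, -3), v1 = (1, -2, -2, 1), u2 = (-1, -3, 1, 3), v2 = (3, 0, 0, 0) (multiplying out reproduces the displayed K). The nonzero eigenvalues of U V^T coincide with those of the 2 x 2 matrix G = V^T U = [[v1·u1, v1·u2], [v2·u1, v2·u2]] = [[3, 6], [6, -3]], and by the Sylvester determinant identity det(I_4 - U V^T) = det(I_2 - V^T U) = det([[-2, -6], [-6, 4]]) = (-2)(4) - (-6)(-6) = -44. (Direct check: I - K =
[[2, 4, 4, -2],
 [11, -3, -4, 2],
 [-3, 0, 1, 0],
 [-6, -6, -6, 4]]
has determinant -44.) The finite-dimensional Fredholm alternative says: either (I - K) is invertible, or ker(I - K) ≠ {0} and then range(I - K) = ker((I - K)^*)^⊥, with dim ker(I - K) = dim ker((I - K)^*). Since det(I - K) ≠ 0, 1 is not an eigenvalue of K and ker(I - K) = {0}, so we are in the first case: for every y there is a unique x = (I - K)^(-1) y. (Explicitly, by the Woodbury identity, (I - U V^T)^(-1) = I + U (I_2 - G)^(-1) V^T.)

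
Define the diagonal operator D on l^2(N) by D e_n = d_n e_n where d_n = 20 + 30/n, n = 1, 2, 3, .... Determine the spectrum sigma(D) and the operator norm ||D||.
sigma(D) = {20 + 30/n : n ≥ 1} ∪ {20}; ||D|| = 50

A bounded diagonal operator on l^2 with diagonal entries d_n has spectrum equal to the closure of {d_n : n ≥ 1}: every d_n is an eigenvalue (with eigenvector e_n), so {d_n} ⊂ sigma(D); the spectrum is closed, so its closure is too; and for lambda not in the closure, (D - lambda I) has bounded inverse (the diagonal entries 1/(d_n - lambda) are bounded). For our sequence d_n = 20 + 30/n, n = 1, 2, 3, ...:
  - {d_n} = {20 + 30/n : n ≥ 1}; the only limit point is 20
  - closure = {20 + 30/n : n ≥ 1} ∪ {20}
For the norm: a diagonal operator has ||D|| = sup_n |d_n|. Here d_n = 20 + 30/n is positive and decreasing, so sup_n |d_n| = d_1 = 20 + 30 = 50. So ||D|| = 50.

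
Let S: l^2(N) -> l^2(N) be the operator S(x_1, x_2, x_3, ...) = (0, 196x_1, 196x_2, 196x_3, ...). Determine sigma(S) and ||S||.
sigma(S) = closed disk {z in C : |z| ≤ 196}; ||S|| = 196

Note S = 196·U where U is the unit right shift (U x)_k = x_{k-1} (with x_0 := 0); so ||S|| = 196||U|| and sigma(S) = 196·sigma(U). ||S x||^2 = sum_{k≥1} |196x_k|^2 = 38416||x||^2, so ||S|| = 196 and sigma(S) ⊂ {|z| ≤ 196}. For any |lambda| < 196, the equation (S - lambda I) x = 0 forces x_1 = 0, then 196x_k = lambda x_{k+1} ⇒ x = 0, so S has no eigenvalues. But (S - lambda I) is not surjective for |lambda| < 196: solving (S - lambda I) x = e_1 would require x_n proportional to (lambda/196)^(-n), which is not in l^2. So every |lambda| < 196 lies in the residual spectrum. The boundary |lambda| = 196 is in the approximate point spectrum (the spectrum is closed). Hence sigma(S) is the closed disk of radius 196.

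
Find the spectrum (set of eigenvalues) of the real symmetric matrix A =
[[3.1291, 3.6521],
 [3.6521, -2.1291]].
sigma(A) ≈ {-4, 5}

A is real symmetric, so its spectrum consists of real eigenvalues. Expanding the characteristic polynomial of the displayed matrix gives
  det(λ I - A) = p(λ) = λ^2 + (-1)λ + (-20).
Solving p(λ) = 0 yields eigenvalues ≈ -4, 5. (A is shown rounded to 4 decimals, so these recover the underlying integer eigenvalues to within that precision.)
Verification: the trace of A = 1 equals the sum of eigenvalues 1, and det(A) ≈ -20.0000 matches the eigenvalue product -20.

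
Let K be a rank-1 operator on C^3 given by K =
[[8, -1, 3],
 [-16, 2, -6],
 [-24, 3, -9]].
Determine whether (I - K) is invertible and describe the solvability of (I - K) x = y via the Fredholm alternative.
(I - K) is singular (det(I - K) = 0, i.e. 1 ∈ sigma(K)). (I - K) x = y is solvable iff y ⊥ ker((I - K)^*) = span{(8, -1, 3)}, i.e. iff 8y_1 - y_2 + 3y_3 = 0. When solvable, the solutions are x = y + c·(1, -2, -3), c arbitrary (ker(I - K) = span{(1, -2, -3)}, dimension 1).

K has rank 1, so it is an outer product K = u v^T: every row of K is a multiple of one row vector. Reading off the entries, u = (1, -2, -3) and v = (8, -1, 3) (row i of K equals u_i·v^T). A rank-one matrix u v^T satisfies K u = u (v·u) and kills the (2)-dimensional subspace v^⊥, so its characteristic polynomial is lambda^2 (lambda - v·u) with v·u = tr K = 1. Hence the eigenvalues of I - K are 1 (multiplicity 2) and 1 - (1) = 0, so det(I - K) = 0. (Direct check: I - K =
[[-7, 1, -3],
 [16, -1, 6],
 [24, -3, 10]]
has determinant 0.) So 1 is an eigenvalue of K and (I - K) is not invertible. The finite-dimensional Fredholm alternative says: either (I - K) is invertible, or ker(I - K) ≠ {0} and then range(I - K) = ker((I - K)^*)^⊥, with dim ker(I - K) = dim ker((I - K)^*). We are in the second case, so we need both kernels. Kernel of I - K: (I - K) u = u - u (v·u) = u - u = 0, so ker(I - K) = span{u} = span{(1, -2, -3)} (it is exactly 1-dimensional because rank(I - K) = 2). Kernel of the adjoint: K is real, so (I - K)^* = I - K^T = I - v u^T, and (I - v u^T) v = v - v (u·v) = 0; hence ker((I - K)^*) = span{v} = span{(8, -1, 3)}. Therefore (I - K) x = y is solvable iff <y, v> = 0, i.e. iff 8y_1 - y_2 + 3y_3 = 0. When this holds, K y = u (v·y) = 0, so (I - K) y = y and x = y is a particular solution; the full solution set is the line x = y + c·u = y + c·(1, -2, -3), c ∈ C.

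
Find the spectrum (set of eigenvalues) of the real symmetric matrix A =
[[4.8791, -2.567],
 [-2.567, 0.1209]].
sigma(A) ≈ {-1, 6}

A is real symmetric, so its spectrum consists of real eigenvalues. Expanding the characteristic polynomial of the displayed matrix gives
  det(λ I - A) = p(λ) = λ^2 + (-5)λ + (-6).
Solving p(λ) = 0 yields eigenvalues ≈ -1, 6. (A is shown rounded to 4 decimals, so these recover the underlying integer eigenvalues to within that precision.)
Verification: the trace of A = 5 equals the sum of eigenvalues 5, and det(A) ≈ -5.9996 matches the eigenvalue product -6.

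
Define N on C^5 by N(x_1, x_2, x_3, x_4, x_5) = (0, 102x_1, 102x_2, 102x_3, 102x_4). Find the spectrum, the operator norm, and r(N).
sigma(N) = {0}; ||N|| = 102; r(N) = 0. (N is nilpotent with N^5 = 0.)

On C^5, N is a strictly lower-triangular matrix with 102 on the subdiagonal and zeros elsewhere, so its characteristic polynomial is lambda^5 and every eigenvalue is 0: sigma(N) = {0}. For the operator norm, N e_i = 102e_{i+1} for i = 1, ..., 4 and N e_5 = 0, so the singular values of N are 102 (with multiplicity 4) and 0; hence ||N|| = 102. The spectral radius r(N) = max|lambda| = 0. Note ||N|| > r(N) — characteristic of non-normal nilpotent operators. Indeed N^5 = 0.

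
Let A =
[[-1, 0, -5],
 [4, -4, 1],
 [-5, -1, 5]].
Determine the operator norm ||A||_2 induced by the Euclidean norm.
||A||_2 ≈ 7.9453 (= sqrt(largest eigenvalue of A^T A))

||A||_2 = sigma_max(A) = sqrt(lambda_max(A^T A)). Form the symmetric matrix M = A^T A =
[[42, -11, -16],
 [-11, 17, -9],
 [-16, -9, 51]].
Its characteristic polynomial (trace, sum of principal 2x2 minors, determinant of M give the coefficients) is
  p(λ) = det(λ I - M) = λ^3 - 110λ^2 + 3265λ - 19321.
No integer candidate from the rational root theorem (±divisors of 19321) is a root, so the roots are irrational. The cubic discriminant is Δ = 1726520593 > 0, so there are three distinct real roots. p(7) = -1513 and p(8) = 271 have opposite signs, so a root lies in (7, 8); Newton's method refines it to λ ≈ 7.8416. p(39) = 23 and p(40) = -721 have opposite signs, so a root lies in (39, 40); Newton's method refines it to λ ≈ 39.0306. p(63) = -169 and p(64) = 1223 have opposite signs, so a root lies in (63, 64); Newton's method refines it to λ ≈ 63.1278. Check (Vieta): the three roots sum to 110, matching tr M = 110.
So the eigenvalues of A^T A are ≈ 7.8416, 39.0306, 63.1278 (all ≥ 0, as they must be for A^T A). The largest is λ_max ≈ 63.1278, hence ||A||_2 = sqrt(λ_max) ≈ 7.9453.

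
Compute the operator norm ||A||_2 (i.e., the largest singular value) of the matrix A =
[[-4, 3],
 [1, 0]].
||A||_2 = sqrt((26 + sqrt(640))/2) ≈ 5.0645 (= sqrt(largest eigenvalue of A^T A))

||A||_2 = sigma_max(A) = sqrt(lambda_max(A^T A)). Form the symmetric matrix M = A^T A =
[[17, -12],
 [-12, 9]].
Its characteristic polynomial (trace, determinant of M give the coefficients) is
  p(λ) = det(λ I - M) = λ^2 - 26λ + 9.
For λ^2 - 26λ + 9 the discriminant is 640. It is nonnegative but not a perfect square, so the roots are real and irrational: λ = (26 ± sqrt(640))/2 ≈ 25.6491, 0.3509.
So the eigenvalues of A^T A are ≈ 0.3509, 25.6491 (all ≥ 0, as they must be for A^T A). The largest is λ_max = (26 + sqrt(640))/2 ≈ 25.6491, hence ||A||_2 = sqrt(λ_max) = sqrt((26 + sqrt(640))/2) ≈ 5.0645.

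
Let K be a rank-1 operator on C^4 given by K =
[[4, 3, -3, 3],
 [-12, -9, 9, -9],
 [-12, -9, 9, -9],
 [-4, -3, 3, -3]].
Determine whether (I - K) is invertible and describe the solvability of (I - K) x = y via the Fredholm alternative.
(I - K) is singular (det(I - K) = 0, i.e. 1 ∈ sigma(K)). (I - K) x = y is solvable iff y ⊥ ker((I - K)^*) = span{(4, 3, -3, 3)}, i.e. iff 4y_1 + 3y_2 - 3y_3 + 3y_4 = 0. When solvable, the solutions are x = y + c·(1, -3, -3, -1), c arbitrary (ker(I - K) = span{(1, -3, -3, -1)}, dimension 1).

K has rank 1, so it is an outer product K = u v^T: every row of K is a multiple of one row vector. Reading off the entries, u = (1, -3, -3, -1) and v = (4, 3, -3, 3) (row i of K equals u_i·v^T). A rank-one matrix u v^T satisfies K u = u (v·u) and kills the (3)-dimensional subspace v^⊥, so its characteristic polynomial is lambda^3 (lambda - v·u) with v·u = tr K = 1. Hence the eigenvalues of I - K are 1 (multiplicity 3) and 1 - (1) = 0, so det(I - K) = 0. (Direct check: I - K =
[[-3, -3, 3, -3],
 [12, 10, -9, 9],
 [12, 9, -8, 9],
 [4, 3, -3, 4]]
has determinant 0.) So 1 is an eigenvalue of K and (I - K) is not invertible. The finite-dimensional Fredholm alternative says: either (I - K) is invertible, or ker(I - K) ≠ {0} and then range(I - K) = ker((I - K)^*)^⊥, with dim ker(I - K) = dim ker((I - K)^*). We are in the second case, so we need both kernels. Kernel of I - K: (I - K) u = u - u (v·u) = u - u = 0, so ker(I - K) = span{u} = span{(1, -3, -3, -1)} (it is exactly 1-dimensional because rank(I - K) = 3). Kernel of the adjoint: K is real, so (I - K)^* = I - K^T = I - v u^T, and (I - v u^T) v = v - v (u·v) = 0; hence ker((I - K)^*) = span{v} = span{(4, 3, -3, 3)}. Therefore (I - K) x = y is solvable iff <y, v> = 0, i.e. iff 4y_1 + 3y_2 - 3y_3 + 3y_4 = 0. When this holds, K y = u (v·y) = 0, so (I - K) y = y and x = y is a particular solution; the full solution set is the line x = y + c·u = y + c·(1, -3, -3, -1), c ∈ C.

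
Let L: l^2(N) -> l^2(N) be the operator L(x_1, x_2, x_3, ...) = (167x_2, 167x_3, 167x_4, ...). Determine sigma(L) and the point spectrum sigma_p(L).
sigma(L) = closed disk {z in C : |z| ≤ 167}; sigma_p(L) = open disk {z in C : |z| < 167}

Note L = 167·V where V is the unit left shift (V x)_k = x_{k+1}; so sigma(L) = 167·sigma(V) and ||L|| = 167||V||. ||L x||^2 = 27889sum_{k≥2} |x_k|^2 ≤ 27889||x||^2, with equality on {x : x_1 = 0}, so ||L|| = 167. For any lambda with |lambda| < 167, set r = lambda/167 (|r| < 1); the vector x = (1, r, r^2, ...) is in l^2 and satisfies L x = 167(r, r^2, ...) = lambda x, so lambda is an eigenvalue. On the boundary |lambda| = 167 the geometric series diverges, so no l^2 eigenvector exists, but these lambda lie in the approximate point spectrum. Hence sigma(L) is the closed disk of radius 167 and sigma_p(L) is the open disk.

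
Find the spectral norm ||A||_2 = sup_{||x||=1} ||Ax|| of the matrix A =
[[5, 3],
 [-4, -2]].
||A||_2 = sqrt((54 + sqrt(2900))/2) ≈ 7.3434 (= sqrt(largest eigenvalue of A^T A))

||A||_2 = sigma_max(A) = sqrt(lambda_max(A^T A)). Form the symmetric matrix M = A^T A =
[[41, 23],
 [23, 13]].
Its characteristic polynomial (trace, determinant of M give the coefficients) is
  p(λ) = det(λ I - M) = λ^2 - 54λ + 4.
For λ^2 - 54λ + 4 the discriminant is 2900. It is nonnegative but not a perfect square, so the roots are real and irrational: λ = (54 ± sqrt(2900))/2 ≈ 53.9258, 0.0742.
So the eigenvalues of A^T A are ≈ 0.0742, 53.9258 (all ≥ 0, as they must be for A^T A). The largest is λ_max = (54 + sqrt(2900))/2 ≈ 53.9258, hence ||A||_2 = sqrt(λ_max) = sqrt((54 + sqrt(2900))/2) ≈ 7.3434.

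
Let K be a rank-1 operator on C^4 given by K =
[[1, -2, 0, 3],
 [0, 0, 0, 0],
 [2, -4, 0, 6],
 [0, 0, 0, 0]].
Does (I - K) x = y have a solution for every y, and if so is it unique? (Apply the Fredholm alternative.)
(I - K) is singular (det(I - K) = 0, i.e. 1 ∈ sigma(K)). (I - K) x = y is solvable iff y ⊥ ker((I - K)^*) = span{(1, -2, 0, 3)}, i.e. iff y_1 - 2y_2 + 3y_4 = 0. When solvable, the solutions are x = y + c·(1, 0, 2, 0), c arbitrary (ker(I - K) = span{(1, 0, 2, 0)}, dimension 1).

K has rank 1, so it is an outer product K = u v^T: every row of K is a multiple of one row vector. Reading off the entries, u = (1, 0, 2, 0) and v = (1, -2, 0, 3) (row i of K equals u_i·v^T). A rank-one matrix u v^T satisfies K u = u (v·u) and kills the (3)-dimensional subspace v^⊥, so its characteristic polynomial is lambda^3 (lambda - v·u) with v·u = tr K = 1. Hence the eigenvalues of I - K are 1 (multiplicity 3) and 1 - (1) = 0, so det(I - K) = 0. (Direct check: I - K =
[[0, 2, 0, -3],
 [0, 1, 0, 0],
 [-2, 4, 1, -6],
 [0, 0, 0, 1]]
has determinant 0.) So 1 is an eigenvalue of K and (I - K) is not invertible. The finite-dimensional Fredholm alternative says: either (I - K) is invertible, or ker(I - K) ≠ {0} and then range(I - K) = ker((I - K)^*)^⊥, with dim ker(I - K) = dim ker((I - K)^*). We are in the second case, so we need both kernels. Kernel of I - K: (I - K) u = u - u (v·u) = u - u = 0, so ker(I - K) = span{u} = span{(1, 0, 2, 0)} (it is exactly 1-dimensional because rank(I - K) = 3). Kernel of the adjoint: K is real, so (I - K)^* = I - K^T = I - v u^T, and (I - v u^T) v = v - v (u·v) = 0; hence ker((I - K)^*) = span{v} = span{(1, -2, 0, 3)}. Therefore (I - K) x = y is solvable iff <y, v> = 0, i.e. iff y_1 - 2y_2 + 3y_4 = 0. When this holds, K y = u (v·y) = 0, so (I - K) y = y and x = y is a particular solution; the full solution set is the line x = y + c·u = y + c·(1, 0, 2, 0), c ∈ C.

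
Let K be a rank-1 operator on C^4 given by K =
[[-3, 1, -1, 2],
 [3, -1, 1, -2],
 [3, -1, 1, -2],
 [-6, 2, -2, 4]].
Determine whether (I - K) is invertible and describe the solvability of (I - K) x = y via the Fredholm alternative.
(I - K) is singular (det(I - K) = 0, i.e. 1 ∈ sigma(K)). (I - K) x = y is solvable iff y ⊥ ker((I - K)^*) = span{(-3, 1, -1, 2)}, i.e. iff -3y_1 + y_2 - y_3 + 2y_4 = 0. When solvable, the solutions are x = y + c·(1, -1, -1, 2), c arbitrary (ker(I - K) = span{(1, -1, -1, 2)}, dimension 1).

K has rank 1, so it is an outer product K = u v^T: every row of K is a multiple of one row vector. Reading off the entries, u = (1, -1, -1, 2) and v = (-3, 1, -1, 2) (row i of K equals u_i·v^T). A rank-one matrix u v^T satisfies K u = u (v·u) and kills the (3)-dimensional subspace v^⊥, so its characteristic polynomial is lambda^3 (lambda - v·u) with v·u = tr K = 1. Hence the eigenvalues of I - K are 1 (multiplicity 3) and 1 - (1) = 0, so det(I - K) = 0. (Direct check: I - K =
[[4, -1, 1, -2],
 [-3, 2, -1, 2],
 [-3, 1, 0, 2],
 [6, -2, 2, -3]]
has determinant 0.) So 1 is an eigenvalue of K and (I - K) is not invertible. The finite-dimensional Fredholm alternative says: either (I - K) is invertible, or ker(I - K) ≠ {0} and then range(I - K) = ker((I - K)^*)^⊥, with dim ker(I - K) = dim ker((I - K)^*). We are in the second case, so we need both kernels. Kernel of I - K: (I - K) u = u - u (v·u) = u - u = 0, so ker(I - K) = span{u} = span{(1, -1, -1, 2)} (it is exactly 1-dimensional because rank(I - K) = 3). Kernel of the adjoint: K is real, so (I - K)^* = I - K^T = I - v u^T, and (I - v u^T) v = v - v (u·v) = 0; hence ker((I - K)^*) = span{v} = span{(-3, 1, -1, 2)}. Therefore (I - K) x = y is solvable iff <y, v> = 0, i.e. iff -3y_1 + y_2 - y_3 + 2y_4 = 0. When this holds, K y = u (v·y) = 0, so (I - K) y = y and x = y is a particular solution; the full solution set is the line x = y + c·u = y + c·(1, -1, -1, 2), c ∈ C.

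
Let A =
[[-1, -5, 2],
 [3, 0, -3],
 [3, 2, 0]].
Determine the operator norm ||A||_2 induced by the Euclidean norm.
||A||_2 ≈ 6.5617 (= sqrt(largest eigenvalue of A^T A))

||A||_2 = sigma_max(A) = sqrt(lambda_max(A^T A)). Form the symmetric matrix M = A^T A =
[[19, 11, -11],
 [11, 29, -10],
 [-11, -10, 13]].
Its characteristic polynomial (trace, sum of principal 2x2 minors, determinant of M give the coefficients) is
  p(λ) = det(λ I - M) = λ^3 - 61λ^2 + 833λ - 2601.
No integer candidate from the rational root theorem (±divisors of 2601) is a root, so the roots are irrational. The cubic discriminant is Δ = 104715104 > 0, so there are three distinct real roots. p(4) = -181 and p(5) = 164 have opposite signs, so a root lies in (4, 5); Newton's method refines it to λ ≈ 4.4902. p(13) = 116 and p(14) = -151 have opposite signs, so a root lies in (13, 14); Newton's method refines it to λ ≈ 13.4535. p(43) = -64 and p(44) = 1139 have opposite signs, so a root lies in (43, 44); Newton's method refines it to λ ≈ 43.0562. Check (Vieta): the three roots sum to 61, matching tr M = 61.
So the eigenvalues of A^T A are ≈ 4.4902, 13.4535, 43.0562 (all ≥ 0, as they must be for A^T A). The largest is λ_max ≈ 43.0562, hence ||A||_2 = sqrt(λ_max) ≈ 6.5617.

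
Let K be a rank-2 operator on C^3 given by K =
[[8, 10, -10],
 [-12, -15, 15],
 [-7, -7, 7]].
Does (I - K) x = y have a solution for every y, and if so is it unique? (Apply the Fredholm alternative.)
(I - K) is invertible (det(I - K) = -13 ≠ 0), so for every y in C^3 the equation (I - K) x = y has a unique solution.

K has rank 2 and factors as K = U V^T = u1 v1^T + u2 v2^T with u1 = (-2, 3, 1), v1 = (-1, -3, 3), u2 = (-2, 3, 2), v2 = (-3, -2, 2) (multiplying out reproduces the displayed K). The nonzero eigenvalues of U V^T coincide with those of the 2 x 2 matrix G = V^T U = [[v1·u1, v1·u2], [v2·u1, v2·u2]] = [[-4, -1], [2, 4]], and by the Sylvester determinant identity det(I_3 - U V^T) = det(I_2 - V^T U) = det([[5, 1], [-2, -3]]) = (5)(-3) - (1)(-2) = -13. (Direct check: I - K =
[[-7, -10, 10],
 [12, 16, -15],
 [7, 7, -6]]
has determinant -13.) The finite-dimensional Fredholm alternative says: either (I - K) is invertible, or ker(I - K) ≠ {0} and then range(I - K) = ker((I - K)^*)^⊥, with dim ker(I - K) = dim ker((I - K)^*). Since det(I - K) ≠ 0, 1 is not an eigenvalue of K and ker(I - K) = {0}, so we are in the first case: for every y there is a unique x = (I - K)^(-1) y. (Explicitly, by the Woodbury identity, (I - U V^T)^(-1) = I + U (I_2 - G)^(-1) V^T.)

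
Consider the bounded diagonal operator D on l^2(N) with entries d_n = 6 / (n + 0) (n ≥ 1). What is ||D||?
||D|| = 6 (attained at n = 1)

For D diagonal, ||D|| = sup_n |d_n| = sup_n 6/(n + 0). This is positive and strictly decreasing in n, so the supremum is attained at n = 1: d_1 = 6/(1 + 0) = 6. Hence ||D|| = 6.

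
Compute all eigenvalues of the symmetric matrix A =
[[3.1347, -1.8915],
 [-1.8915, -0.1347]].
sigma(A) ≈ {-1, 4}

A is real symmetric, so its spectrum consists of real eigenvalues. Expanding the characteristic polynomial of the displayed matrix gives
  det(λ I - A) = p(λ) = λ^2 + (-3)λ + (-4).
Solving p(λ) = 0 yields eigenvalues ≈ -1, 4. (A is shown rounded to 4 decimals, so these recover the underlying integer eigenvalues to within that precision.)
Verification: the trace of A = 3 equals the sum of eigenvalues 3, and det(A) ≈ -4.0000 matches the eigenvalue product -4.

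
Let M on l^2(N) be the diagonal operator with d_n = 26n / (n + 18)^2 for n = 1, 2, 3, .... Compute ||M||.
||M|| = 13/36 (attained at n = 18)

For M diagonal, ||M|| = sup_n |d_n|. Treat f(x) = 26x / (x + 18)^2 for real x > 0. By the quotient rule, f'(x) = 26(18 - x)/(x + 18)^3, which is positive for x < 18 and negative for x > 18. So f has a unique maximum at x = 18, and since 18 is a positive integer, the supremum over n ≥ 1 is attained at n = 18: d_18 = 26·18/(18 + 18)^2 = 26·18/1296 = 13/36. Hence ||M|| = 13/36.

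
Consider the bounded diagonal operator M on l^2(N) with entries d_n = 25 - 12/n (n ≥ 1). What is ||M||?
||M|| = 25

For a diagonal operator on l^2 with entries d_n, ||M|| = sup_n |d_n|. Here d_1 = 13, d_2 = 19, ..., and d_n = 25 - 12/n increases monotonically toward 25. All terms lie in [13, 25), so |d_n| = d_n and the supremum is the limit 25, which is not attained by any individual d_n. Hence ||M|| = 25.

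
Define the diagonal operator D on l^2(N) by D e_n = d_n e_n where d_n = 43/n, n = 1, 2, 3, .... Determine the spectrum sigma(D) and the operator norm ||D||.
sigma(D) = {43/n : n ≥ 1} ∪ {0}; ||D|| = 43

A bounded diagonal operator on l^2 with diagonal entries d_n has spectrum equal to the closure of {d_n : n ≥ 1}: every d_n is an eigenvalue (with eigenvector e_n), so {d_n} ⊂ sigma(D); the spectrum is closed, so its closure is too; and for lambda not in the closure, (D - lambda I) has bounded inverse (the diagonal entries 1/(d_n - lambda) are bounded). For our sequence d_n = 43/n, n = 1, 2, 3, ...:
  - {d_n} = {43/n : n ≥ 1}; the only limit point is 0
  - closure = {43/n : n ≥ 1} ∪ {0}
For the norm: a diagonal operator has ||D|| = sup_n |d_n|. Here d_n = 43/n is positive and decreasing, so sup_n |d_n| = d_1 = 43. So ||D|| = 43.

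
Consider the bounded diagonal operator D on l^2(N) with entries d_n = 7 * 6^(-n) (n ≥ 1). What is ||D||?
||D|| = 7/6 (attained at n = 1)

For D diagonal, ||D|| = sup_n |d_n|. The sequence d_n = 7 * 6^(-n) is positive and strictly decreasing (ratio 6^(-1) < 1), so the supremum is d_1 = 7/6. Hence ||D|| = 7/6.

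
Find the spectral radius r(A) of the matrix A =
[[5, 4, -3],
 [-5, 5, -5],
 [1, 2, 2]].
r(A) ≈ 6.9923

The eigenvalues of A are the roots of its characteristic polynomial. With M = A (coefficients from the trace, the sum of principal 2x2 minors, and det A):
  p(λ) = det(λ I - M) = λ^3 - 12λ^2 + 78λ - 165.
No integer candidate from the rational root theorem (±divisors of 165) is a root, so the roots are irrational. The cubic discriminant is Δ = -117747 < 0, so there is one real root and a complex-conjugate pair. p(3) = -12 and p(4) = 19 have opposite signs, so a root lies in (3, 4); Newton's method refines it to λ ≈ 3.3748. Dividing out (λ - (3.3748)) leaves approximately λ^2 - 8.6252λ + 48.8916. For λ^2 - 8.6252λ + 48.8916 the discriminant is -121.1726. It is negative, so the remaining roots are the complex-conjugate pair λ ≈ 4.3126 ± 5.5039i. Their product equals the constant term, so |λ|^2 ≈ 48.8916 and |λ| ≈ 6.9923.
Thus the eigenvalues (to 4 decimals) are 3.3748 (modulus 3.3748); 4.3126 ± 5.5039i (modulus 6.9923). The spectral radius is the largest modulus: r(A) ≈ 6.9923. (Cross-check: r(A) ≤ ||A||_2 ≈ 8.8653; equality holds whenever A is normal, though it can also hold for some non-normal A.)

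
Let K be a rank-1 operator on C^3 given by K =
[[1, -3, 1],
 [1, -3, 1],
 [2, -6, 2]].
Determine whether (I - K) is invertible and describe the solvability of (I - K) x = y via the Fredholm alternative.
(I - K) is invertible (det(I - K) = 1 ≠ 0), so for every y in C^3 the equation (I - K) x = y has a unique solution.

K has rank 1, so it is an outer product K = u v^T: every row of K is a multiple of one row vector. Reading off the entries, u = (-1, -1, -2) and v = (-1, 3, -1) (row i of K equals u_i·v^T). A rank-one matrix u v^T satisfies K u = u (v·u) and kills the (2)-dimensional subspace v^⊥, so its characteristic polynomial is lambda^2 (lambda - v·u) with v·u = tr K = 0. Hence the eigenvalues of I - K are 1 (multiplicity 2) and 1 - (0) = 1, so det(I - K) = 1. (Direct check: I - K =
[[0, 3, -1],
 [-1, 4, -1],
 [-2, 6, -1]]
has determinant 1.) The finite-dimensional Fredholm alternative says: either (I - K) is invertible, or ker(I - K) ≠ {0} and then range(I - K) = ker((I - K)^*)^⊥, with dim ker(I - K) = dim ker((I - K)^*). Since det(I - K) ≠ 0, 1 is not an eigenvalue of K and ker(I - K) = {0}, so we are in the first case: for every y there is a unique x = (I - K)^(-1) y. Explicitly, by the Sherman–Morrison formula, (I - u v^T)^(-1) = I + u v^T/(1 - v·u), i.e. (I - K)^(-1) = I + K.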